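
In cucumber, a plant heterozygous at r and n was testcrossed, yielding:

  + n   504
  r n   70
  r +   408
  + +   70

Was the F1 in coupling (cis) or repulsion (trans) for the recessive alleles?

trans

The two most frequent classes are + n (504) and r + (408); these are the parental (non-recombinant) types.
So the F1 carried + n on one chromosome and r + on the other — the recessive alleles are on opposite chromosomes (trans / repulsion).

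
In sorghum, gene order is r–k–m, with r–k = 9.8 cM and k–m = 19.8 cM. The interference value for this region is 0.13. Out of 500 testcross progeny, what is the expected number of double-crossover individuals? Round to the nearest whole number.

Map distances give recombination frequencies of 0.098 and 0.198 for the two intervals.
With interference 0.13 (so coincidence = 0.87), expected double-crossover frequency = 0.098 × 0.198 × 0.87 = 0.01688.
Expected number = 0.01688 × 500 = 8.44 ≈ 8.

8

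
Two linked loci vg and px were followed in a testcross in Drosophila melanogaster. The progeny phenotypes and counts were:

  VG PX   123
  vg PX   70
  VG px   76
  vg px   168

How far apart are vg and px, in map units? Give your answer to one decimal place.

33.4 map units

The two most frequent classes, VG PX (123) and vg px (168), are the parental types, so the F1 was VG PX / vg px.
The recombinant classes are VG px and vg PX: 76 + 70 = 146.
Recombination frequency = 146/437 = 0.3341 ≈ 33.4%, i.e. 33.4 map units.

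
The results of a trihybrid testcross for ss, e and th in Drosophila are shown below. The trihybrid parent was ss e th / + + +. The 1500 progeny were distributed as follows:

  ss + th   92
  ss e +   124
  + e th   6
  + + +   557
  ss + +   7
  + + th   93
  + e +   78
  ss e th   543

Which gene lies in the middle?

ss

The two rarest classes, + e th and ss + +, are the double crossovers. Comparing them with the parentals, only the ss allele has switched, so ss is the middle locus and the order is e – ss – th.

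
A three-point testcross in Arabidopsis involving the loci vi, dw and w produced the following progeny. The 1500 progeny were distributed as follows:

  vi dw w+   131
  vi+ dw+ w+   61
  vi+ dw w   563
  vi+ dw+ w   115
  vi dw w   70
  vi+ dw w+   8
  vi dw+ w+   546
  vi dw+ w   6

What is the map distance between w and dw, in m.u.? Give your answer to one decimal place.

17.3 m.u.

The two most frequent reciprocal classes, vi+ dw w and vi dw+ w+, are the parental types, so the F1 was vi+ dw w / vi dw+ w+.
The two rarest classes, vi+ dw w+ and vi dw+ w, are the double crossovers. Comparing them with the parentals, only the w allele has switched, so w is the middle locus and the order is vi – w – dw.
Crossovers in the w–dw interval produce the single-crossover classes vi+ dw+ w and vi dw w+ (115 + 131 = 246) plus the double crossovers (14).
RF(w–dw) = (246 + 14) / 1500 = 260/1500 = 0.1733 → 17.3 m.u.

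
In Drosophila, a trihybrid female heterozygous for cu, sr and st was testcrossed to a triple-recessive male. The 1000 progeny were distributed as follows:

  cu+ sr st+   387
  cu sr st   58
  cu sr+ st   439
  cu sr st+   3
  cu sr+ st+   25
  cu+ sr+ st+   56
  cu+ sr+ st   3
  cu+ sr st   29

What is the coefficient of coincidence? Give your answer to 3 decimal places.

The two most frequent reciprocal classes, cu+ sr st+ and cu sr+ st, are the parental types, so the F1 was cu+ sr st+ / cu sr+ st.
The two rarest classes, cu sr st+ and cu+ sr+ st, are the double crossovers. Comparing them with the parentals, only the cu allele has switched, so cu is the middle locus and the order is sr – cu – st.
sr–cu: (114 + 6)/1000 = 0.1200; cu–st: (54 + 6)/1000 = 0.0600.
Expected DCO frequency = 0.1200 × 0.0600 ≈ 0.00720; observed = 6/1000 ≈ 0.00600.
Coefficient of coincidence = 0.00600/0.00720 ≈ 0.833.

0.833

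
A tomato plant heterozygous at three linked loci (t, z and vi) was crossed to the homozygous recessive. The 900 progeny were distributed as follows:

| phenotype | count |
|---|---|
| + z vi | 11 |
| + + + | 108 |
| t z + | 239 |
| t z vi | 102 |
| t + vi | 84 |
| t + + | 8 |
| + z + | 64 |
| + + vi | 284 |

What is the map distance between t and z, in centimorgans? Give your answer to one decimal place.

18.6 centimorgans

The two most frequent reciprocal classes, + + vi and t z +, are the parental types, so the F1 was + + vi / t z +.
The two rarest classes, + z vi and t + +, are the double crossovers. Comparing them with the parentals, only the z allele has switched, so z is the middle locus and the order is t – z – vi.
Crossovers in the t–z interval produce the single-crossover classes t + vi and + z + (84 + 64 = 148) plus the double crossovers (19).
RF(t–z) = (148 + 19) / 900 = 167/900 = 0.1856 → 18.6 centimorgans.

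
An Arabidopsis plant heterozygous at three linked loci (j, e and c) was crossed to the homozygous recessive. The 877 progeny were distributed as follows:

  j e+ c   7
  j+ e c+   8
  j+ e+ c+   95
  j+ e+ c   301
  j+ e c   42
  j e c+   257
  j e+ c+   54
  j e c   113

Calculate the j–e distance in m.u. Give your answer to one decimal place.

The two most frequent reciprocal classes, j+ e+ c and j e c+, are the parental types, so the F1 was j+ e+ c / j e c+.
The two rarest classes, j e+ c and j+ e c+, are the double crossovers. Comparing them with the parentals, only the j allele has switched, so j is the middle locus and the order is c – j – e.
Crossovers in the j–e interval produce the single-crossover classes j+ e c and j e+ c+ (42 + 54 = 96) plus the double crossovers (15).
RF(j–e) = (96 + 15) / 877 = 111/877 = 0.1266 → 12.7 m.u.

12.7 m.u.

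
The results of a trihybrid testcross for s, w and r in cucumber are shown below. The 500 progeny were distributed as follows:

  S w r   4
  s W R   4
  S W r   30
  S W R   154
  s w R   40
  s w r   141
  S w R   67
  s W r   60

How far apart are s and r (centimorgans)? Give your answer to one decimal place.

The two most frequent reciprocal classes, S W R and s w r, are the parental types, so the F1 was S W R / s w r.
The two rarest classes, s W R and S w r, are the double crossovers. Comparing them with the parentals, only the s allele has switched, so s is the middle locus and the order is r – s – w.
Crossovers in the r–s interval produce the single-crossover classes S W r and s w R (30 + 40 = 70) plus the double crossovers (8).
RF(r–s) = (70 + 8) / 500 = 78/500 = 0.1560 → 15.6 centimorgans.

15.6 centimorgans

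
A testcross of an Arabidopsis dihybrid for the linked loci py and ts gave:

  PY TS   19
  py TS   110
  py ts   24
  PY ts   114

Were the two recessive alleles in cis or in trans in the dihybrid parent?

trans

The two most frequent classes are PY ts (114) and py TS (110); these are the parental (non-recombinant) types.
So the F1 carried PY ts on one chromosome and py TS on the other — the recessive alleles are on opposite chromosomes (trans / repulsion).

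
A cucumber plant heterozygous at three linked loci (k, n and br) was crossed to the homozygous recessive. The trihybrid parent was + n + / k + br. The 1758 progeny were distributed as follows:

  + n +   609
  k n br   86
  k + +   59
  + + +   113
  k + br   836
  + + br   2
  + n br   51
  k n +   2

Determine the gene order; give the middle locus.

k

The two rarest classes, k n + and + + br, are the double crossovers. Comparing them with the parentals, only the k allele has switched, so k is the middle locus and the order is br – k – n.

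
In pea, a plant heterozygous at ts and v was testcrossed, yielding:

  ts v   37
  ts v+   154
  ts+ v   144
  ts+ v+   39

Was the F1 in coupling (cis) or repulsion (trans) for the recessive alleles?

trans

The two most frequent classes are ts+ v (144) and ts v+ (154); these are the parental (non-recombinant) types.
So the F1 carried ts+ v on one chromosome and ts v+ on the other — the recessive alleles are on opposite chromosomes (trans / repulsion).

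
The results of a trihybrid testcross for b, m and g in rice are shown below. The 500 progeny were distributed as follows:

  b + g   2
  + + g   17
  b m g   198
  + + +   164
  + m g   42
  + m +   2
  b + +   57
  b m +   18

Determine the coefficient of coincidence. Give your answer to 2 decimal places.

The two most frequent reciprocal classes, + + + and b m g, are the parental types, so the F1 was + + + / b m g.
The two rarest classes, + m + and b + g, are the double crossovers. Comparing them with the parentals, only the m allele has switched, so m is the middle locus and the order is b – m – g.
b–m: (99 + 4)/500 = 0.2060; m–g: (35 + 4)/500 = 0.0780.
Expected DCO frequency = 0.2060 × 0.0780 ≈ 0.01607; observed = 4/500 ≈ 0.00800.
Coefficient of coincidence = 0.00800/0.01607 ≈ 0.50.

0.50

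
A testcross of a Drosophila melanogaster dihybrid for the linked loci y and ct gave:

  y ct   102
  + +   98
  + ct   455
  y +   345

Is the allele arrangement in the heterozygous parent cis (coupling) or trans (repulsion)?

The two most frequent classes are + ct (455) and y + (345); these are the parental (non-recombinant) types.
So the F1 carried + ct on one chromosome and y + on the other — the recessive alleles are on opposite chromosomes (trans / repulsion).

trans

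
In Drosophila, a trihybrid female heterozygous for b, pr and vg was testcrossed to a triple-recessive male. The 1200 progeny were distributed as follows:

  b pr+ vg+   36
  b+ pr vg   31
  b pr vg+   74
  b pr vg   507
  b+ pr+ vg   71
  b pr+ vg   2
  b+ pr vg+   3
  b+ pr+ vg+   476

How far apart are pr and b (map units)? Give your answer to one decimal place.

The two most frequent reciprocal classes, b pr vg and b+ pr+ vg+, are the parental types, so the F1 was b pr vg / b+ pr+ vg+.
The two rarest classes, b pr+ vg and b+ pr vg+, are the double crossovers. Comparing them with the parentals, only the pr allele has switched, so pr is the middle locus and the order is b – pr – vg.
Crossovers in the b–pr interval produce the single-crossover classes b+ pr vg and b pr+ vg+ (31 + 36 = 67) plus the double crossovers (5).
RF(b–pr) = (67 + 5) / 1200 = 72/1200 = 0.0600 → 6.0 map units.

6.0 map units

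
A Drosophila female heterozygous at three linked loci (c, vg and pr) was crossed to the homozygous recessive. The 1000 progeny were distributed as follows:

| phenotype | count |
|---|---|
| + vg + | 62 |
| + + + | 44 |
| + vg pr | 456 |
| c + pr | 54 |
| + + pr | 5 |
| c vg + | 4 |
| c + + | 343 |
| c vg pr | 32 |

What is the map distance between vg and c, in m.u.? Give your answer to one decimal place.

8.5 m.u.

The two most frequent reciprocal classes, + vg pr and c + +, are the parental types, so the F1 was + vg pr / c + +.
The two rarest classes, + + pr and c vg +, are the double crossovers. Comparing them with the parentals, only the vg allele has switched, so vg is the middle locus and the order is pr – vg – c.
Crossovers in the vg–c interval produce the single-crossover classes c vg pr and + + + (32 + 44 = 76) plus the double crossovers (9).
RF(vg–c) = (76 + 9) / 1000 = 85/1000 = 0.0850 → 8.5 m.u.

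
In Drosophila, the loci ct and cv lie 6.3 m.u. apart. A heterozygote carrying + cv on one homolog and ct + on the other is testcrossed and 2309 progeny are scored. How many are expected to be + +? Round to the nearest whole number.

A map distance of 6.3 m.u. corresponds to a recombination frequency of 0.063.
The F1 is + cv / ct +, so + + is a recombinant gamete class with expected frequency r/2 = 0.063/2 = 0.0315.
Expected number = 0.0315 × 2309 = 72.73 ≈ 73.

73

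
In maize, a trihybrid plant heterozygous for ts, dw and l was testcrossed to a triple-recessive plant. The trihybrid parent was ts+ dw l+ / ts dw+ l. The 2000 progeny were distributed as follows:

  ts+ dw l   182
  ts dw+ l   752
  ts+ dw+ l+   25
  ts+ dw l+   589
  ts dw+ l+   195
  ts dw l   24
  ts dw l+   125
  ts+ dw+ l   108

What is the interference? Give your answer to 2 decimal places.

0.18

The two rarest classes, ts+ dw+ l+ and ts dw l, are the double crossovers. Comparing them with the parentals, only the dw allele has switched, so dw is the middle locus and the order is l – dw – ts.
l–dw: (377 + 49)/2000 = 0.2130; dw–ts: (233 + 49)/2000 = 0.1410.
Expected DCO frequency = 0.2130 × 0.1410 ≈ 0.03003; observed = 49/2000 ≈ 0.02450.
Coefficient of coincidence = 0.02450/0.03003 ≈ 0.82; interference = 1 − 0.82 = 0.18.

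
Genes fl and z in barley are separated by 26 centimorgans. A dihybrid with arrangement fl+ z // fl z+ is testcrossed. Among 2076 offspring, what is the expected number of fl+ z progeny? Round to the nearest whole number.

768

A map distance of 26 centimorgans corresponds to a recombination frequency of 0.260.
The F1 is fl+ z / fl z+, so fl+ z is a parental gamete class with expected frequency (1 − r)/2 = 0.740/2 = 0.3700.
Expected number = 0.3700 × 2076 = 768.12 ≈ 768.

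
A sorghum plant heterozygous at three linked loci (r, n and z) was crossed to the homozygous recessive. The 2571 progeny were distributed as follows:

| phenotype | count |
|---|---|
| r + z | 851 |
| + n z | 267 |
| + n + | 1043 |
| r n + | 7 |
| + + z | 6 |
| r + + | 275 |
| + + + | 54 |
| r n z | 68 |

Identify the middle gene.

r

The two most frequent reciprocal classes, r + z and + n +, are the parental types, so the F1 was r + z / + n +.
The two rarest classes, + + z and r n +, are the double crossovers. Comparing them with the parentals, only the r allele has switched, so r is the middle locus and the order is z – r – n.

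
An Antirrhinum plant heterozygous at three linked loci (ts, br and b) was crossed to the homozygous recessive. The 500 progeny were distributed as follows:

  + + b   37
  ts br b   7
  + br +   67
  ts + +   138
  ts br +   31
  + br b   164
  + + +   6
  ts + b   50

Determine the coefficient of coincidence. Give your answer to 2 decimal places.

0.62

The two most frequent reciprocal classes, + br b and ts + +, are the parental types, so the F1 was + br b / ts + +.
The two rarest classes, ts br b and + + +, are the double crossovers. Comparing them with the parentals, only the ts allele has switched, so ts is the middle locus and the order is br – ts – b.
br–ts: (68 + 13)/500 = 0.1620; ts–b: (117 + 13)/500 = 0.2600.
Expected DCO frequency = 0.1620 × 0.2600 ≈ 0.04212; observed = 13/500 ≈ 0.02600.
Coefficient of coincidence = 0.02600/0.04212 ≈ 0.62.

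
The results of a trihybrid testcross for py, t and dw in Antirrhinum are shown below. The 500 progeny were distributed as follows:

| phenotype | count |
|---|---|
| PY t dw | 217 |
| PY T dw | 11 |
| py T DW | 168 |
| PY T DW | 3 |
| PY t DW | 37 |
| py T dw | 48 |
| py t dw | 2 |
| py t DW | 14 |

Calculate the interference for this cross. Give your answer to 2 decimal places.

The two most frequent reciprocal classes, PY t dw and py T DW, are the parental types, so the F1 was PY t dw / py T DW.
The two rarest classes, py t dw and PY T DW, are the double crossovers. Comparing them with the parentals, only the py allele has switched, so py is the middle locus and the order is t – py – dw.
t–py: (25 + 5)/500 = 0.0600; py–dw: (85 + 5)/500 = 0.1800.
Expected DCO frequency = 0.0600 × 0.1800 ≈ 0.01080; observed = 5/500 ≈ 0.01000.
Coefficient of coincidence = 0.01000/0.01080 ≈ 0.93; interference = 1 − 0.93 = 0.07.

0.07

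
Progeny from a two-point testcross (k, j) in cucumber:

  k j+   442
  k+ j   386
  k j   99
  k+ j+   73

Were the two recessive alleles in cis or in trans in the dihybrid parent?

The two most frequent classes are k+ j (386) and k j+ (442); these are the parental (non-recombinant) types.
So the F1 carried k+ j on one chromosome and k j+ on the other — the recessive alleles are on opposite chromosomes (trans / repulsion).

trans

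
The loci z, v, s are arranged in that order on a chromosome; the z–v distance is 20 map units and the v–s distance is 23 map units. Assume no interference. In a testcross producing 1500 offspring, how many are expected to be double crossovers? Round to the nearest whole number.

69

Map distances give recombination frequencies of 0.200 and 0.230 for the two intervals.
With no interference, expected double-crossover frequency = 0.200 × 0.230 = 0.04600.
Expected number = 0.04600 × 1500 = 69.00 ≈ 69.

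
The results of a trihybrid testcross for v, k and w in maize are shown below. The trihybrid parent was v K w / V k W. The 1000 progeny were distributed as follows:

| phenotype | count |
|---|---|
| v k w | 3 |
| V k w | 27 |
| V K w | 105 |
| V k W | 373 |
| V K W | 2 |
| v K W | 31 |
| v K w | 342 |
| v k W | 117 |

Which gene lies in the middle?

The two rarest classes, v k w and V K W, are the double crossovers. Comparing them with the parentals, only the k allele has switched, so k is the middle locus and the order is w – k – v.

k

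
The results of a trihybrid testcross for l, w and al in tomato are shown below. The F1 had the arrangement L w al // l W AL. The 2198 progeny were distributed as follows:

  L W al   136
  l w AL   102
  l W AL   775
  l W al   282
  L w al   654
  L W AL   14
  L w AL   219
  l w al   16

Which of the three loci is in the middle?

l

The two rarest classes, l w al and L W AL, are the double crossovers. Comparing them with the parentals, only the l allele has switched, so l is the middle locus and the order is w – l – al.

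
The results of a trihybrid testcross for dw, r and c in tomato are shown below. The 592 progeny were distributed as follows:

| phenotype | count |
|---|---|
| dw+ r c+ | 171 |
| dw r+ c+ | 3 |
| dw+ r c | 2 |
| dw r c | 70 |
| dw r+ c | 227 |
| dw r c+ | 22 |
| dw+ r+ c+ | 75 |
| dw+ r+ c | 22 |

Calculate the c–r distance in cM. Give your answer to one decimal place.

The two most frequent reciprocal classes, dw r+ c and dw+ r c+, are the parental types, so the F1 was dw r+ c / dw+ r c+.
The two rarest classes, dw r+ c+ and dw+ r c, are the double crossovers. Comparing them with the parentals, only the c allele has switched, so c is the middle locus and the order is r – c – dw.
Crossovers in the r–c interval produce the single-crossover classes dw r c and dw+ r+ c+ (70 + 75 = 145) plus the double crossovers (5).
RF(r–c) = (145 + 5) / 592 = 150/592 = 0.2534 → 25.3 cM.

25.3 cM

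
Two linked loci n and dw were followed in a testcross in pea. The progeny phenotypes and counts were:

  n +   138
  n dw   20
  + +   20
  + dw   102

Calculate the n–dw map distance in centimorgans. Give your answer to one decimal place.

The two most frequent classes, + dw (102) and n + (138), are the parental types, so the F1 was + dw / n +.
The recombinant classes are + + and n dw: 20 + 20 = 40.
Recombination frequency = 40/280 = 0.1429 ≈ 14.3%, i.e. 14.3 centimorgans.

14.3 centimorgans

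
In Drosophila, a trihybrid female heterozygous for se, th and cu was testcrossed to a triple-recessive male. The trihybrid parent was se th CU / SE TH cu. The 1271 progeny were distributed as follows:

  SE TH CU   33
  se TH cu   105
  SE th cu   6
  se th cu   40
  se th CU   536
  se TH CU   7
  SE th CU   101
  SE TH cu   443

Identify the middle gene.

The two rarest classes, se TH CU and SE th cu, are the double crossovers. Comparing them with the parentals, only the th allele has switched, so th is the middle locus and the order is se – th – cu.

th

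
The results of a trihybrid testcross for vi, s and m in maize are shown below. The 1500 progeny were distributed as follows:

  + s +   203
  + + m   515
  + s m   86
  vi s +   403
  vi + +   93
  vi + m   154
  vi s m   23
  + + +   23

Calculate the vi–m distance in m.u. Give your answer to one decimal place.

26.9 m.u.

The two most frequent reciprocal classes, vi s + and + + m, are the parental types, so the F1 was vi s + / + + m.
The two rarest classes, vi s m and + + +, are the double crossovers. Comparing them with the parentals, only the m allele has switched, so m is the middle locus and the order is s – m – vi.
Crossovers in the m–vi interval produce the single-crossover classes + s + and vi + m (203 + 154 = 357) plus the double crossovers (46).
RF(m–vi) = (357 + 46) / 1500 = 403/1500 = 0.2687 → 26.9 m.u.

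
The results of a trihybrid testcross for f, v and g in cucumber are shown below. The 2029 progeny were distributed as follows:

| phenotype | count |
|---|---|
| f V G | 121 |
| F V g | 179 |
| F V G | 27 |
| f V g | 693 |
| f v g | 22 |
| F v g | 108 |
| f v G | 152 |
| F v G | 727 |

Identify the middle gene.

v

The two most frequent reciprocal classes, F v G and f V g, are the parental types, so the F1 was F v G / f V g.
The two rarest classes, F V G and f v g, are the double crossovers. Comparing them with the parentals, only the v allele has switched, so v is the middle locus and the order is g – v – f.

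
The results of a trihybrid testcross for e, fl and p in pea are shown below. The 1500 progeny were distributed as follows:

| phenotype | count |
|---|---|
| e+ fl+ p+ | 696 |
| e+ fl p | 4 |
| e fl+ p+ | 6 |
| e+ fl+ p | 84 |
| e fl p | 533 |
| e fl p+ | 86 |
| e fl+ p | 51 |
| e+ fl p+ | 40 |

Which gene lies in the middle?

e

The two most frequent reciprocal classes, e+ fl+ p+ and e fl p, are the parental types, so the F1 was e+ fl+ p+ / e fl p.
The two rarest classes, e fl+ p+ and e+ fl p, are the double crossovers. Comparing them with the parentals, only the e allele has switched, so e is the middle locus and the order is p – e – fl.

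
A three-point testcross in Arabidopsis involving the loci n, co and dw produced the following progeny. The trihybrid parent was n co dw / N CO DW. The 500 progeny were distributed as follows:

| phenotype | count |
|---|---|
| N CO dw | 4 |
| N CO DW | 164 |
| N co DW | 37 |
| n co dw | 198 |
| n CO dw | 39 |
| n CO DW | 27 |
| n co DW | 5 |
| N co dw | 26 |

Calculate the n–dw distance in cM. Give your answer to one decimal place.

12.4 cM

The two rarest classes, n co DW and N CO dw, are the double crossovers. Comparing them with the parentals, only the dw allele has switched, so dw is the middle locus and the order is co – dw – n.
Crossovers in the dw–n interval produce the single-crossover classes N co dw and n CO DW (26 + 27 = 53) plus the double crossovers (9).
RF(dw–n) = (53 + 9) / 500 = 62/500 = 0.1240 → 12.4 cM.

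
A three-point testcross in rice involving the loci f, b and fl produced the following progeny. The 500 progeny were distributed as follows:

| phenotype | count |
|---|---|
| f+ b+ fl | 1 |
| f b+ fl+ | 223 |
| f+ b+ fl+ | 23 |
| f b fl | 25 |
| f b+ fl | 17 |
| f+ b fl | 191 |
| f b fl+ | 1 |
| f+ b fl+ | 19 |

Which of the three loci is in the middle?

b

The two most frequent reciprocal classes, f+ b fl and f b+ fl+, are the parental types, so the F1 was f+ b fl / f b+ fl+.
The two rarest classes, f+ b+ fl and f b fl+, are the double crossovers. Comparing them with the parentals, only the b allele has switched, so b is the middle locus and the order is f – b – fl.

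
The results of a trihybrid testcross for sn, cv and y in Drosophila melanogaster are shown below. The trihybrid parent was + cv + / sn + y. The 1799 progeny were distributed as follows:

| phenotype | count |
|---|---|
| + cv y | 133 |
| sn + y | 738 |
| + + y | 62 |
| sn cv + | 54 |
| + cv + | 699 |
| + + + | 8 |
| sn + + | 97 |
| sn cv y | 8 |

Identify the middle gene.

cv

The two rarest classes, + + + and sn cv y, are the double crossovers. Comparing them with the parentals, only the cv allele has switched, so cv is the middle locus and the order is y – cv – sn.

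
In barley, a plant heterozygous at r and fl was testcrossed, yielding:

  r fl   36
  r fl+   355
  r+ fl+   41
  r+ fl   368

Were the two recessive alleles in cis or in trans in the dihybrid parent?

trans

The two most frequent classes are r+ fl (368) and r fl+ (355); these are the parental (non-recombinant) types.
So the F1 carried r+ fl on one chromosome and r fl+ on the other — the recessive alleles are on opposite chromosomes (trans / repulsion).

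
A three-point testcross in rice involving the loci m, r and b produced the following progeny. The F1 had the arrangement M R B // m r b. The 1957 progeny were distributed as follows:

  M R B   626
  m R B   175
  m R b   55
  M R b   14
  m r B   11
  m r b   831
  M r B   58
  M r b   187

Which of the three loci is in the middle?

The two rarest classes, M R b and m r B, are the double crossovers. Comparing them with the parentals, only the b allele has switched, so b is the middle locus and the order is m – b – r.

b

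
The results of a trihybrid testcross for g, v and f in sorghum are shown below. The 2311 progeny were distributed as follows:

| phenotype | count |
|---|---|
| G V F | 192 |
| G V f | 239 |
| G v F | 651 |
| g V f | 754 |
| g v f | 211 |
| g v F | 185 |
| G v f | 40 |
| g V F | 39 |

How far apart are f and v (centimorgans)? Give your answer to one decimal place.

The two most frequent reciprocal classes, G v F and g V f, are the parental types, so the F1 was G v F / g V f.
The two rarest classes, G v f and g V F, are the double crossovers. Comparing them with the parentals, only the f allele has switched, so f is the middle locus and the order is v – f – g.
Crossovers in the v–f interval produce the single-crossover classes G V F and g v f (192 + 211 = 403) plus the double crossovers (79).
RF(v–f) = (403 + 79) / 2311 = 482/2311 = 0.2086 → 20.9 centimorgans.

20.9 centimorgans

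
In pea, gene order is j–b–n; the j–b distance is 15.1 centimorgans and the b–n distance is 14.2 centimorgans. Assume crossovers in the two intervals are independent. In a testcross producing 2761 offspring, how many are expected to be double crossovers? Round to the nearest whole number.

Map distances give recombination frequencies of 0.151 and 0.142 for the two intervals.
With no interference, expected double-crossover frequency = 0.151 × 0.142 = 0.02144.
Expected number = 0.02144 × 2761 = 59.20 ≈ 59.

59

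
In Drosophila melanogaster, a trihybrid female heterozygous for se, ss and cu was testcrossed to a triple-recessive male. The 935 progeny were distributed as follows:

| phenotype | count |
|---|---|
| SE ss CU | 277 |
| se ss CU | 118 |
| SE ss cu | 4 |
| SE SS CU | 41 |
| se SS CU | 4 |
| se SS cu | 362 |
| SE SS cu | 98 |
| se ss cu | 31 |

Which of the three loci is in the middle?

The two most frequent reciprocal classes, se SS cu and SE ss CU, are the parental types, so the F1 was se SS cu / SE ss CU.
The two rarest classes, se SS CU and SE ss cu, are the double crossovers. Comparing them with the parentals, only the cu allele has switched, so cu is the middle locus and the order is se – cu – ss.

cu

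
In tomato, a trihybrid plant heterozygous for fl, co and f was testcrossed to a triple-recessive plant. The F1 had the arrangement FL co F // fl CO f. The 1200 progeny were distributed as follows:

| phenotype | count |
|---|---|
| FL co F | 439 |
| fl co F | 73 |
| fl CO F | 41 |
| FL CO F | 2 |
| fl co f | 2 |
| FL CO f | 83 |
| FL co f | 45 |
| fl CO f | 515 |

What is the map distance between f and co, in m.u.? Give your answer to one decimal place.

The two rarest classes, FL CO F and fl co f, are the double crossovers. Comparing them with the parentals, only the co allele has switched, so co is the middle locus and the order is f – co – fl.
Crossovers in the f–co interval produce the single-crossover classes FL co f and fl CO F (45 + 41 = 86) plus the double crossovers (4).
RF(f–co) = (86 + 4) / 1200 = 90/1200 = 0.0750 → 7.5 m.u.

7.5 m.u.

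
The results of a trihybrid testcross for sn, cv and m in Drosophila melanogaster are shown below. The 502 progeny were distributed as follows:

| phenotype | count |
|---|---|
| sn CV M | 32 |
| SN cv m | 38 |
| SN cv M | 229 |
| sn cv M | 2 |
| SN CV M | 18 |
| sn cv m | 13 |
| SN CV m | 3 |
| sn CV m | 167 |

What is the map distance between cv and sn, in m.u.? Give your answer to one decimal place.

The two most frequent reciprocal classes, sn CV m and SN cv M, are the parental types, so the F1 was sn CV m / SN cv M.
The two rarest classes, SN CV m and sn cv M, are the double crossovers. Comparing them with the parentals, only the sn allele has switched, so sn is the middle locus and the order is cv – sn – m.
Crossovers in the cv–sn interval produce the single-crossover classes sn cv m and SN CV M (13 + 18 = 31) plus the double crossovers (5).
RF(cv–sn) = (31 + 5) / 502 = 36/502 = 0.0717 → 7.2 m.u.

7.2 m.u.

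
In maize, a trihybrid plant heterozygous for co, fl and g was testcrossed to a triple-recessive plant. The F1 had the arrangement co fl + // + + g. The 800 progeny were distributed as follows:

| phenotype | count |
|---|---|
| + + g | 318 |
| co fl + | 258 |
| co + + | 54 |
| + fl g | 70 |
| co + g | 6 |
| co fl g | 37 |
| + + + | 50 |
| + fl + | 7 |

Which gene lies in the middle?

co

The two rarest classes, + fl + and co + g, are the double crossovers. Comparing them with the parentals, only the co allele has switched, so co is the middle locus and the order is fl – co – g.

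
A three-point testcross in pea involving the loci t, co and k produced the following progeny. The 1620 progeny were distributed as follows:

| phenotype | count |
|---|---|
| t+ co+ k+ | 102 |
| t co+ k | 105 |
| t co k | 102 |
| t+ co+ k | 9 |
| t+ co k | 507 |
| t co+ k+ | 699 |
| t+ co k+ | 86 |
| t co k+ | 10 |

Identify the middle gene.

The two most frequent reciprocal classes, t+ co k and t co+ k+, are the parental types, so the F1 was t+ co k / t co+ k+.
The two rarest classes, t+ co+ k and t co k+, are the double crossovers. Comparing them with the parentals, only the co allele has switched, so co is the middle locus and the order is t – co – k.

co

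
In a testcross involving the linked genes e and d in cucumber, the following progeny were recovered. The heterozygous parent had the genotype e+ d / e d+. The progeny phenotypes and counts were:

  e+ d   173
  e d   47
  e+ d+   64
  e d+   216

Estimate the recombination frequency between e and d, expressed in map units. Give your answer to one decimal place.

The recombinant classes are e+ d+ and e d: 64 + 47 = 111.
Recombination frequency = 111/500 = 0.2220 ≈ 22.2%, i.e. 22.2 map units.

22.2 map units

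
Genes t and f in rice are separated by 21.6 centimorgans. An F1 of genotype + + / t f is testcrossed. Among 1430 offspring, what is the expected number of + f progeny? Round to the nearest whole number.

154

A map distance of 21.6 centimorgans corresponds to a recombination frequency of 0.216.
The F1 is + + / t f, so + f is a recombinant gamete class with expected frequency r/2 = 0.216/2 = 0.1080.
Expected number = 0.1080 × 1430 = 154.44 ≈ 154.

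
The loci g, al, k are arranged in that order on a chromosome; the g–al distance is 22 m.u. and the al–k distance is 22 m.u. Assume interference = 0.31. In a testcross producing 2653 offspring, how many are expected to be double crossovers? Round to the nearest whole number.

Map distances give recombination frequencies of 0.220 and 0.220 for the two intervals.
With interference 0.31 (so coincidence = 0.69), expected double-crossover frequency = 0.220 × 0.220 × 0.69 = 0.03340.
Expected number = 0.03340 × 2653 = 88.60 ≈ 89.

89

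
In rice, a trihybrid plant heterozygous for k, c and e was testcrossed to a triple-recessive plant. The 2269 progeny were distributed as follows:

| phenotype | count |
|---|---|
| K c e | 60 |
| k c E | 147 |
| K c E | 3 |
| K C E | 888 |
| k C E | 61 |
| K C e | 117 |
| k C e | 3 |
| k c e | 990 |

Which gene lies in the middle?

c

The two most frequent reciprocal classes, k c e and K C E, are the parental types, so the F1 was k c e / K C E.
The two rarest classes, k C e and K c E, are the double crossovers. Comparing them with the parentals, only the c allele has switched, so c is the middle locus and the order is e – c – k.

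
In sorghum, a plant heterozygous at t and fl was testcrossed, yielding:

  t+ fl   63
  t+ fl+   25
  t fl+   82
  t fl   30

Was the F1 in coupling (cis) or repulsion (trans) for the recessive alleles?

The two most frequent classes are t+ fl (63) and t fl+ (82); these are the parental (non-recombinant) types.
So the F1 carried t+ fl on one chromosome and t fl+ on the other — the recessive alleles are on opposite chromosomes (trans / repulsion).

trans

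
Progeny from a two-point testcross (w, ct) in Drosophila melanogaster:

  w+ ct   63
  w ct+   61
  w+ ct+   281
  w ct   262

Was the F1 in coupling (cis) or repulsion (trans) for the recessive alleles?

The two most frequent classes are w+ ct+ (281) and w ct (262); these are the parental (non-recombinant) types.
So the F1 carried w+ ct+ on one chromosome and w ct on the other — the recessive alleles are on the same chromosome (cis / coupling).

cis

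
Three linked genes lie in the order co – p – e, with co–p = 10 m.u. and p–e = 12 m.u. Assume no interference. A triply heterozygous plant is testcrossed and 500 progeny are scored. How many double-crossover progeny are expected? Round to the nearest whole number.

Map distances give recombination frequencies of 0.100 and 0.120 for the two intervals.
With no interference, expected double-crossover frequency = 0.100 × 0.120 = 0.01200.
Expected number = 0.01200 × 500 = 6.00 ≈ 6.

6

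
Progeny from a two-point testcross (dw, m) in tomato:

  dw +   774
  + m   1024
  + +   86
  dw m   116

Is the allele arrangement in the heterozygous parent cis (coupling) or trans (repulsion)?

trans

The two most frequent classes are + m (1024) and dw + (774); these are the parental (non-recombinant) types.
So the F1 carried + m on one chromosome and dw + on the other — the recessive alleles are on opposite chromosomes (trans / repulsion).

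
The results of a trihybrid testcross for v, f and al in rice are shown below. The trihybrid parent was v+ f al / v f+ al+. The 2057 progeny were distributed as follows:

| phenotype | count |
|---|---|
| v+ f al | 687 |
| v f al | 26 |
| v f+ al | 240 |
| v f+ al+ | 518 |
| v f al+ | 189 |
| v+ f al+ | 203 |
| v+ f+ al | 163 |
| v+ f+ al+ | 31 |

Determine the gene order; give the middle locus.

The two rarest classes, v f al and v+ f+ al+, are the double crossovers. Comparing them with the parentals, only the v allele has switched, so v is the middle locus and the order is f – v – al.

v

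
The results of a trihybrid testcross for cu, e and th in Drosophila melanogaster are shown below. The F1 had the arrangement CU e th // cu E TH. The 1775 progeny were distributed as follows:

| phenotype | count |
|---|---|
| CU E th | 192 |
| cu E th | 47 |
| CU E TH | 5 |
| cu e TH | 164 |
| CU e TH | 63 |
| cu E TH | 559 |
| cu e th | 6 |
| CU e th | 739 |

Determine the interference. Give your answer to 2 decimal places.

The two rarest classes, cu e th and CU E TH, are the double crossovers. Comparing them with the parentals, only the cu allele has switched, so cu is the middle locus and the order is e – cu – th.
e–cu: (356 + 11)/1775 = 0.2068; cu–th: (110 + 11)/1775 = 0.0682.
Expected DCO frequency = 0.2068 × 0.0682 ≈ 0.01410; observed = 11/1775 ≈ 0.00620.
Coefficient of coincidence = 0.00620/0.01410 ≈ 0.44; interference = 1 − 0.44 = 0.56.

0.56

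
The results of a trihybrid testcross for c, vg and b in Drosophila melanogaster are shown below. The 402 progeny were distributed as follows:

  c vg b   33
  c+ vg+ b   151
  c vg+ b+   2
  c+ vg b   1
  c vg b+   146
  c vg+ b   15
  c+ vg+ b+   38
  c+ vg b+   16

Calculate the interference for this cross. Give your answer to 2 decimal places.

The two most frequent reciprocal classes, c vg b+ and c+ vg+ b, are the parental types, so the F1 was c vg b+ / c+ vg+ b.
The two rarest classes, c vg+ b+ and c+ vg b, are the double crossovers. Comparing them with the parentals, only the vg allele has switched, so vg is the middle locus and the order is c – vg – b.
c–vg: (31 + 3)/402 = 0.0846; vg–b: (71 + 3)/402 = 0.1841.
Expected DCO frequency = 0.0846 × 0.1841 ≈ 0.01557; observed = 3/402 ≈ 0.00746.
Coefficient of coincidence = 0.00746/0.01557 ≈ 0.48; interference = 1 − 0.48 = 0.52.

0.52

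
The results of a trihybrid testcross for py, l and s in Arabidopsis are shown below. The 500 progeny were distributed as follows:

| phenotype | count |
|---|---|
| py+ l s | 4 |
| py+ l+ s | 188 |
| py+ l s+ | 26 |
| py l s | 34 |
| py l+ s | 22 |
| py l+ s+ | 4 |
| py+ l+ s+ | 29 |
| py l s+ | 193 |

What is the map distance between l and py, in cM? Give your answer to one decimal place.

The two most frequent reciprocal classes, py+ l+ s and py l s+, are the parental types, so the F1 was py+ l+ s / py l s+.
The two rarest classes, py+ l s and py l+ s+, are the double crossovers. Comparing them with the parentals, only the l allele has switched, so l is the middle locus and the order is py – l – s.
Crossovers in the py–l interval produce the single-crossover classes py l+ s and py+ l s+ (22 + 26 = 48) plus the double crossovers (8).
RF(py–l) = (48 + 8) / 500 = 56/500 = 0.1120 → 11.2 cM.

11.2 cM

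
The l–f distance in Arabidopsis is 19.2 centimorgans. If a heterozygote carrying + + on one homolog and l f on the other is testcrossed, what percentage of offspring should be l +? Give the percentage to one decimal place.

9.6%

A map distance of 19.2 centimorgans corresponds to a recombination frequency of 0.192.
The F1 is + + / l f, so l + is a recombinant gamete class with expected frequency r/2 = 0.192/2 = 0.0960.
That is 0.0960 = 9.6% of the progeny.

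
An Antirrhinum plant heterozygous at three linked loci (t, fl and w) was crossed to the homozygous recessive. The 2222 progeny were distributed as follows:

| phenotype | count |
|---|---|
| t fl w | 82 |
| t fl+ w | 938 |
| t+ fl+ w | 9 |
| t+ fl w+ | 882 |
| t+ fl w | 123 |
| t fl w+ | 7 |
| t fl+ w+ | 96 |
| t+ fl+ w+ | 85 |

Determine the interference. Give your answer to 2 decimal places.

The two most frequent reciprocal classes, t fl+ w and t+ fl w+, are the parental types, so the F1 was t fl+ w / t+ fl w+.
The two rarest classes, t+ fl+ w and t fl w+, are the double crossovers. Comparing them with the parentals, only the t allele has switched, so t is the middle locus and the order is w – t – fl.
w–t: (219 + 16)/2222 = 0.1058; t–fl: (167 + 16)/2222 = 0.0824.
Expected DCO frequency = 0.1058 × 0.0824 ≈ 0.00872; observed = 16/2222 ≈ 0.00720.
Coefficient of coincidence = 0.00720/0.00872 ≈ 0.83; interference = 1 − 0.83 = 0.17.

0.17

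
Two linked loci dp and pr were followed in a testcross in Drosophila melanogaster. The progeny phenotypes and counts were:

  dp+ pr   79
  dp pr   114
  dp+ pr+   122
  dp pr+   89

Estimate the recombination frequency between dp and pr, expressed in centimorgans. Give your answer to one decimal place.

The two most frequent classes, dp+ pr+ (122) and dp pr (114), are the parental types, so the F1 was dp+ pr+ / dp pr.
The recombinant classes are dp+ pr and dp pr+: 79 + 89 = 168.
Recombination frequency = 168/404 = 0.4158 ≈ 41.6%, i.e. 41.6 centimorgans.

41.6 centimorgans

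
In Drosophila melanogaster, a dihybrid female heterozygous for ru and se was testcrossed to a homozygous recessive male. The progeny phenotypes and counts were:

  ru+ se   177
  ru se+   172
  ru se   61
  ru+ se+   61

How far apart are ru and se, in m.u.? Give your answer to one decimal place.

25.9 m.u.

The two most frequent classes, ru+ se (177) and ru se+ (172), are the parental types, so the F1 was ru+ se / ru se+.
The recombinant classes are ru+ se+ and ru se: 61 + 61 = 122.
Recombination frequency = 122/471 = 0.2590 ≈ 25.9%, i.e. 25.9 m.u.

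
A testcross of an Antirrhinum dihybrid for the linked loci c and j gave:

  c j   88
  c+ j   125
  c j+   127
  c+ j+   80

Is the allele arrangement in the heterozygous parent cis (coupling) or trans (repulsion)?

The two most frequent classes are c+ j (125) and c j+ (127); these are the parental (non-recombinant) types.
So the F1 carried c+ j on one chromosome and c j+ on the other — the recessive alleles are on opposite chromosomes (trans / repulsion).

trans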